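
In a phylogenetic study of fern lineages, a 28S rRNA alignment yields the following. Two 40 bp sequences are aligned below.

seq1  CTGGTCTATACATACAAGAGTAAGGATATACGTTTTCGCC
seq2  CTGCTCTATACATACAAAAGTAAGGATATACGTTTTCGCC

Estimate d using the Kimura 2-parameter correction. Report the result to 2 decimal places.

0.05

Of 40 sites, 1 differences are transitions and 1 are transversions, so P = 1/40 = 0.025 and Q = 1/40 = 0.025.
Under the Kimura two-parameter model, d = −½ ln(1 − 2P − Q) − ¼ ln(1 − 2Q).
1 − 2P − Q = 0.925, giving −½ ln(0.925) = 0.038981.
1 − 2Q = 0.95, giving −¼ ln(0.95) = 0.012823.
d = 0.038981 + 0.012823 = 0.051804.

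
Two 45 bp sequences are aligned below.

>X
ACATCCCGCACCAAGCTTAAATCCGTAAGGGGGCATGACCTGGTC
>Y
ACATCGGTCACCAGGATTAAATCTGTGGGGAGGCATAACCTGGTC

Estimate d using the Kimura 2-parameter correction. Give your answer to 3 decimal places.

Of 45 sites, 6 differences are transitions and 4 are transversions, so P = 6/45 ≈ 0.133333 and Q = 4/45 ≈ 0.088889.
Under the Kimura two-parameter model, d = −½ ln(1 − 2P − Q) − ¼ ln(1 − 2Q).
1 − 2P − Q = 0.644445, giving −½ ln(0.644445) = 0.219683.
1 − 2Q = 0.822222, giving −¼ ln(0.822222) = 0.048936.
d = 0.219683 + 0.048936 = 0.268619.

0.269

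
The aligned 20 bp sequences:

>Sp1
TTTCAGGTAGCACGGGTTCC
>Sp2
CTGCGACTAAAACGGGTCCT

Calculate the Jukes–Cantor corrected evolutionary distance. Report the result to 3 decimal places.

The sequences differ at 9 of 20 sites (1, 3, 5, 6, 7, 10, 11, 18, 20), so p = 9/20 = 0.45.
d = −(3/4) ln(1 − 4p/3) = −0.75 ln(1 − 0.6) = −0.75 ln(0.4)
  = −0.75 × (-0.916291) = 0.687218 substitutions/site.

0.687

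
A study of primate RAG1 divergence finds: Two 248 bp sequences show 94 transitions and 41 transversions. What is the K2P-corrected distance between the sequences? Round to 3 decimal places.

1.385

P = 94/248 ≈ 0.379032 and Q = 41/248 ≈ 0.165323.
Under the Kimura two-parameter model, d = −½ ln(1 − 2P − Q) − ¼ ln(1 − 2Q).
1 − 2P − Q = 0.076613, giving −½ ln(0.076613) = 1.284494.
1 − 2Q = 0.669354, giving −¼ ln(0.669354) = 0.100361.
d = 1.284494 + 0.100361 = 1.384855.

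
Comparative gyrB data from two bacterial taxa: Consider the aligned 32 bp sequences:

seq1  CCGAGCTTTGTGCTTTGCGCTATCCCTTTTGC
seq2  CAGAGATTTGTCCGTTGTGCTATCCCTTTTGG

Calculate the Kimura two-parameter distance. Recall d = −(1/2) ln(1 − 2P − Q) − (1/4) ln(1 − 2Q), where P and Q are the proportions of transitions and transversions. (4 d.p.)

0.2171

Of 32 sites, 1 differences are transitions and 5 are transversions, so P = 1/32 = 0.03125 and Q = 5/32 = 0.15625.
Under the Kimura two-parameter model, d = −½ ln(1 − 2P − Q) − ¼ ln(1 − 2Q).
1 − 2P − Q = 0.78125, giving −½ ln(0.78125) = 0.123430.
1 − 2Q = 0.6875, giving −¼ ln(0.6875) = 0.093673.
d = 0.123430 + 0.093673 = 0.217103.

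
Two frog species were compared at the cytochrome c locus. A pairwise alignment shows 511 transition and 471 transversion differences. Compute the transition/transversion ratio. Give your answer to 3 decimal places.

R = 511/471 = 1.084925… ≈ 1.085 (to 3 d.p.).

1.085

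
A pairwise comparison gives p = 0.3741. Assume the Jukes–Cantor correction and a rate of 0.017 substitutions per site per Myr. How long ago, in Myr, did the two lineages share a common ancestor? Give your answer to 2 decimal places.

15.24

d = −(3/4) ln(1 − 4p/3) = −0.75 ln(1 − 0.4988) = −0.75 ln(0.5012)
  = −0.75 × (-0.690750) = 0.518063 substitutions/site.
Under a molecular clock d = 2μt, so t = d/(2μ) = 0.518063 / (2 × 0.017) = 15.24 Myr.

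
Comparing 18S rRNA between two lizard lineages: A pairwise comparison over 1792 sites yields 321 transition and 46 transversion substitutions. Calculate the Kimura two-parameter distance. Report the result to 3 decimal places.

0.255

P = 321/1792 ≈ 0.179129 and Q = 46/1792 ≈ 0.02567.
Under the Kimura two-parameter model, d = −½ ln(1 − 2P − Q) − ¼ ln(1 − 2Q).
1 − 2P − Q = 0.616072, giving −½ ln(0.616072) = 0.242196.
1 − 2Q = 0.94866, giving −¼ ln(0.94866) = 0.013176.
d = 0.242196 + 0.013176 = 0.255372.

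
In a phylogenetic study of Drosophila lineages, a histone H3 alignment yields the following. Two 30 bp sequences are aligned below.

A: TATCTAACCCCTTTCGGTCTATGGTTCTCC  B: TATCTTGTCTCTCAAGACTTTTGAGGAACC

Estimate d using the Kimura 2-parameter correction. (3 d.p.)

Of 30 sites, 8 differences are transitions and 8 are transversions, so P = 8/30 ≈ 0.266667 and Q = 8/30 ≈ 0.266667.
Under the Kimura two-parameter model, d = −½ ln(1 − 2P − Q) − ¼ ln(1 − 2Q).
1 − 2P − Q = 0.199999, giving −½ ln(0.199999) = 0.804721.
1 − 2Q = 0.466666, giving −¼ ln(0.466666) = 0.190535.
d = 0.804721 + 0.190535 = 0.995256.

0.995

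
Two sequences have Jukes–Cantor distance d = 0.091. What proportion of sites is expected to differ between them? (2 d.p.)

p = (3/4)(1 − e^(−4d/3)) = 0.75 × (1 − e^(-0.121333)) = 0.75 × (1 − 0.885739) = 0.085696.

0.09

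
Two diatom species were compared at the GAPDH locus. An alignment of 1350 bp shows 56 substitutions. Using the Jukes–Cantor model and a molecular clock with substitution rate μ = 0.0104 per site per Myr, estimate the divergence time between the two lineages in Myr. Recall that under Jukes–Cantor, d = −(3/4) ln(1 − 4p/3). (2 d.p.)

2.05

p = 56/1350 ≈ 0.041481.
d = −(3/4) ln(1 − 4p/3) = −0.75 ln(1 − 0.055308) = −0.75 ln(0.944692)
  = −0.75 × (-0.056896) = 0.042672 substitutions/site.
Under a molecular clock d = 2μt, so t = d/(2μ) = 0.042672 / (2 × 0.0104) = 2.05 Myr.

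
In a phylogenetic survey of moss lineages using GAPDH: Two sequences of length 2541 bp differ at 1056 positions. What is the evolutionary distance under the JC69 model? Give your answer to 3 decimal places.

0.606

p = 1056/2541 ≈ 0.415584.
d = −(3/4) ln(1 − 4p/3) = −0.75 ln(1 − 0.554112) = −0.75 ln(0.445888)
  = −0.75 × (-0.807687) = 0.605765 substitutions/site.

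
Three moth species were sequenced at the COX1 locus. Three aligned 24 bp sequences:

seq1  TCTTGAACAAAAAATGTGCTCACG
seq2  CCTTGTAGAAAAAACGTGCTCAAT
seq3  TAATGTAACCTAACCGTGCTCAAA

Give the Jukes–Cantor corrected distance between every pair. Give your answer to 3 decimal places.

d(seq1,seq2) = 0.304, d(seq1,seq3) = 0.708, d(seq2,seq3) = 0.520

seq1–seq2: 6/24 sites differ → p = 0.25, d = −0.75 ln(1 − 0.333333) = 0.304098 ≈ 0.304.
seq1–seq3: 11/24 sites differ → p ≈ 0.458333, d = −0.75 ln(1 − 0.611111) = 0.708346 ≈ 0.708.
seq2–seq3: 9/24 sites differ → p = 0.375, d = −0.75 ln(1 − 0.5) = 0.519860 ≈ 0.520.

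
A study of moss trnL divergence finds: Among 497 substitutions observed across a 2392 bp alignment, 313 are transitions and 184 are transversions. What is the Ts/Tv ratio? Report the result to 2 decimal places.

R = 313/184 = 1.701086… ≈ 1.70 (to 2 d.p.).

1.70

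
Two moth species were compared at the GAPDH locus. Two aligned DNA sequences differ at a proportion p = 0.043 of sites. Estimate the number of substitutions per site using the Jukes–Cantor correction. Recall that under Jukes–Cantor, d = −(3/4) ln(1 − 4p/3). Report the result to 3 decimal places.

d = −(3/4) ln(1 − 4p/3) = −0.75 ln(1 − 0.057333) = −0.75 ln(0.942667)
  = −0.75 × (-0.059042) = 0.044282 substitutions/site.

0.044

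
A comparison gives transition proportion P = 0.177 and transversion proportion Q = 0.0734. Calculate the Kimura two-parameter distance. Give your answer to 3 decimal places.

0.318

Under the Kimura two-parameter model, d = −½ ln(1 − 2P − Q) − ¼ ln(1 − 2Q).
1 − 2P − Q = 0.5726, giving −½ ln(0.5726) = 0.278784.
1 − 2Q = 0.8532, giving −¼ ln(0.8532) = 0.039690.
d = 0.278784 + 0.039690 = 0.318474.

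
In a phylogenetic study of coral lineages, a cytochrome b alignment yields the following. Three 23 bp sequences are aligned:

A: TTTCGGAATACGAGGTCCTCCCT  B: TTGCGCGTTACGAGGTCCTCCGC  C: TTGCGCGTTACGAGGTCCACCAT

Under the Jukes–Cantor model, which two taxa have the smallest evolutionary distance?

A–B: 6/23 differ, p = 0.261, d = 0.321.
A–C: 6/23 differ, p = 0.261, d = 0.321.
B–C: 3/23 differ, p = 0.130, d = 0.143.
The smallest distance is between B and C.

B and C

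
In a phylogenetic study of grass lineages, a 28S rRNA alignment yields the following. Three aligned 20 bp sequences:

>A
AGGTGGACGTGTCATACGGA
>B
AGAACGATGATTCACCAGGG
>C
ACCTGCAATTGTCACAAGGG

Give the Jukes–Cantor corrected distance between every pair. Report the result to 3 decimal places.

d(A,B) = 0.824, d(A,C) = 0.572, d(B,C) = 0.824

A–B: 10/20 sites differ → p = 0.5, d = −0.75 ln(1 − 0.666667) = 0.823960 ≈ 0.824.
A–C: 8/20 sites differ → p = 0.4, d = −0.75 ln(1 − 0.533333) = 0.571605 ≈ 0.572.
B–C: 10/20 sites differ → p = 0.5, d = −0.75 ln(1 − 0.666667) = 0.823960 ≈ 0.824.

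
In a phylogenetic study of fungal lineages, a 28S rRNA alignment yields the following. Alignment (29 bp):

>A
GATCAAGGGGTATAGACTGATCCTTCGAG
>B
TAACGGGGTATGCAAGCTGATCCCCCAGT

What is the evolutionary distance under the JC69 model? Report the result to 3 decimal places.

0.878

The sequences differ at 15 of 29 sites, so p = 15/29 ≈ 0.517241.
d = −(3/4) ln(1 − 4p/3) = −0.75 ln(1 − 0.689655) = −0.75 ln(0.310345)
  = −0.75 × (-1.170071) = 0.877553 substitutions/site.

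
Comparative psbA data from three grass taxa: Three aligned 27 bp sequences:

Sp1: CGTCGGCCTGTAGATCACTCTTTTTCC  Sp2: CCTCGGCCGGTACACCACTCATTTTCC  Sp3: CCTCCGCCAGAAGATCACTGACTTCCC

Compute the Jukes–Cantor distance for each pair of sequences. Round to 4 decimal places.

Sp1–Sp2: 5/27 sites differ → p ≈ 0.185185, d = −0.75 ln(1 − 0.246913) = 0.212681 ≈ 0.2127.
Sp1–Sp3: 8/27 sites differ → p ≈ 0.296296, d = −0.75 ln(1 − 0.395061) = 0.376971 ≈ 0.3770.
Sp2–Sp3: 8/27 sites differ → p ≈ 0.296296, d = −0.75 ln(1 − 0.395061) = 0.376971 ≈ 0.3770.

d(Sp1,Sp2) = 0.2127, d(Sp1,Sp3) = 0.3770, d(Sp2,Sp3) = 0.3770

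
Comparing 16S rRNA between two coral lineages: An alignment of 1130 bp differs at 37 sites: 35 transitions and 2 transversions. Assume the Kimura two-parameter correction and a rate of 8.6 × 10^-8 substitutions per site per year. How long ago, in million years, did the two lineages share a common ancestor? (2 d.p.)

P = 35/1130 ≈ 0.030973 and Q = 2/1130 ≈ 0.00177.
Under the Kimura two-parameter model, d = −½ ln(1 − 2P − Q) − ¼ ln(1 − 2Q).
1 − 2P − Q = 0.936284, giving −½ ln(0.936284) = 0.032918.
1 − 2Q = 0.99646, giving −¼ ln(0.99646) = 0.000887.
d = 0.032918 + 0.000887 = 0.033805.
Under a molecular clock d = 2μt, so t = d/(2μ) = 0.033805 / (2 × 8.6 × 10^-8) = 0.20 million years.

0.20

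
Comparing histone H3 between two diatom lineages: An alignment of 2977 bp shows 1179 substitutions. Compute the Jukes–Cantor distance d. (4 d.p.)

p = 1179/2977 ≈ 0.396036.
d = −(3/4) ln(1 − 4p/3) = −0.75 ln(1 − 0.528048) = −0.75 ln(0.471952)
  = −0.75 × (-0.750878) = 0.563159 substitutions/site.

0.5632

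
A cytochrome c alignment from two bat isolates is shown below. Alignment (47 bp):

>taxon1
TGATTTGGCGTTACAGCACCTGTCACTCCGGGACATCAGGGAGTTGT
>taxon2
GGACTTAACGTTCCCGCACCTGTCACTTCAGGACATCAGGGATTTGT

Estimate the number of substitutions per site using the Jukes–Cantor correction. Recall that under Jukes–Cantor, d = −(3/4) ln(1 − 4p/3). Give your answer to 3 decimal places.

0.221

The sequences differ at 9 of 47 sites (1, 4, 7, 8, 13, 15, 28, 30, 43), so p = 9/47 ≈ 0.191489.
d = −(3/4) ln(1 − 4p/3) = −0.75 ln(1 − 0.255319) = −0.75 ln(0.744681)
  = −0.75 × (-0.294799) = 0.221099 substitutions/site.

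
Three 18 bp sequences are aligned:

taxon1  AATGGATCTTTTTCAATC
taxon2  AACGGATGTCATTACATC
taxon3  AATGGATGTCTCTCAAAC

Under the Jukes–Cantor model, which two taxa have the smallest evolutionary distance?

taxon1–taxon2: 6/18 differ, p = 0.333, d = 0.441.
taxon1–taxon3: 4/18 differ, p = 0.222, d = 0.264.
taxon2–taxon3: 6/18 differ, p = 0.333, d = 0.441.
The smallest distance is between taxon1 and taxon3.

taxon1 and taxon3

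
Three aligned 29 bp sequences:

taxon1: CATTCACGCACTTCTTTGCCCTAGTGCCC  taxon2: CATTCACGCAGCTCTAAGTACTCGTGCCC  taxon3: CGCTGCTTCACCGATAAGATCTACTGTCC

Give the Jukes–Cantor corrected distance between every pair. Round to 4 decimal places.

d(taxon1,taxon2) = 0.2913, d(taxon1,taxon3) = 0.8776, d(taxon2,taxon3) = 0.7739

taxon1–taxon2: 7/29 sites differ → p ≈ 0.241379, d = −0.75 ln(1 − 0.321839) = 0.291278 ≈ 0.2913.
taxon1–taxon3: 15/29 sites differ → p ≈ 0.517241, d = −0.75 ln(1 − 0.689655) = 0.877553 ≈ 0.8776.
taxon2–taxon3: 14/29 sites differ → p ≈ 0.482759, d = −0.75 ln(1 − 0.643679) = 0.773942 ≈ 0.7739.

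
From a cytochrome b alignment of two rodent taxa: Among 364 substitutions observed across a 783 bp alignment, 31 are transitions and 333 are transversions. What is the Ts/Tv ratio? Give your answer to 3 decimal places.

0.093

R = 31/333 = 0.093093… ≈ 0.093 (to 3 d.p.).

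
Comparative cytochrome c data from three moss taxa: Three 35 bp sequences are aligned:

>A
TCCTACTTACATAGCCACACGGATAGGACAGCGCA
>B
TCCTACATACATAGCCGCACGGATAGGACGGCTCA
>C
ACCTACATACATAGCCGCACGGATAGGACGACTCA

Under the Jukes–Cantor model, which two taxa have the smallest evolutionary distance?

A–B: 4/35 differ, p = 0.114, d = 0.124.
A–C: 6/35 differ, p = 0.171, d = 0.195.
B–C: 2/35 differ, p = 0.057, d = 0.059.
The smallest distance is between B and C.

B and C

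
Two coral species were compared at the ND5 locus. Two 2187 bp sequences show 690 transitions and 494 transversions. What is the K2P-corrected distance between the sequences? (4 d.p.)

1.1223

P = 690/2187 ≈ 0.315501 and Q = 494/2187 ≈ 0.22588.
Under the Kimura two-parameter model, d = −½ ln(1 − 2P − Q) − ¼ ln(1 − 2Q).
1 − 2P − Q = 0.143118, giving −½ ln(0.143118) = 0.972043.
1 − 2Q = 0.54824, giving −¼ ln(0.54824) = 0.150261.
d = 0.972043 + 0.150261 = 1.122304.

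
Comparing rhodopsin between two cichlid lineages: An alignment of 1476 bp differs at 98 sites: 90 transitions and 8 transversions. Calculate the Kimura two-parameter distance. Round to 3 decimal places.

P = 90/1476 ≈ 0.060976 and Q = 8/1476 ≈ 0.00542.
Under the Kimura two-parameter model, d = −½ ln(1 − 2P − Q) − ¼ ln(1 − 2Q).
1 − 2P − Q = 0.872628, giving −½ ln(0.872628) = 0.068123.
1 − 2Q = 0.98916, giving −¼ ln(0.98916) = 0.002725.
d = 0.068123 + 0.002725 = 0.070848.

0.071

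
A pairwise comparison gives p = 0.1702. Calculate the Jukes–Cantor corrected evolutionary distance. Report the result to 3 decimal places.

d = −(3/4) ln(1 − 4p/3) = −0.75 ln(1 − 0.226933) = −0.75 ln(0.773067)
  = −0.75 × (-0.257390) = 0.193043 substitutions/site.

0.193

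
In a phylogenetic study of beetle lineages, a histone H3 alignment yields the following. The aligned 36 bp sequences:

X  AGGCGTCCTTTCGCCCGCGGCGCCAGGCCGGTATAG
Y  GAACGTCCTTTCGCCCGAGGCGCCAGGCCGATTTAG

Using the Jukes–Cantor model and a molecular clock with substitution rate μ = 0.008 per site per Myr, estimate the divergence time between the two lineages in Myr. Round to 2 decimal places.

11.78

The sequences differ at 6 of 36 sites (1, 2, 3, 18, 31, 33), so p = 6/36 ≈ 0.166667.
d = −(3/4) ln(1 − 4p/3) = −0.75 ln(1 − 0.222223) = −0.75 ln(0.777777)
  = −0.75 × (-0.251315) = 0.188486 substitutions/site.
Under a molecular clock d = 2μt, so t = d/(2μ) = 0.188486 / (2 × 0.008) = 11.78 Myr.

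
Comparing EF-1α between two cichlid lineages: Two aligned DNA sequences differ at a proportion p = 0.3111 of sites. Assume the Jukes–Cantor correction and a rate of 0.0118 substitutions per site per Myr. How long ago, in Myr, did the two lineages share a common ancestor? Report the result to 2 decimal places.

17.03

d = −(3/4) ln(1 − 4p/3) = −0.75 ln(1 − 0.4148) = −0.75 ln(0.5852)
  = −0.75 × (-0.535802) = 0.401852 substitutions/site.
Under a molecular clock d = 2μt, so t = d/(2μ) = 0.401852 / (2 × 0.0118) = 17.03 Myr.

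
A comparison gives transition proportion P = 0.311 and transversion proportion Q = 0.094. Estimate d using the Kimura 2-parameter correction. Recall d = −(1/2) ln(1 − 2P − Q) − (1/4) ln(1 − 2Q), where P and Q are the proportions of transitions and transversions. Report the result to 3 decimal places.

Under the Kimura two-parameter model, d = −½ ln(1 − 2P − Q) − ¼ ln(1 − 2Q).
1 − 2P − Q = 0.284, giving −½ ln(0.284) = 0.629391.
1 − 2Q = 0.812, giving −¼ ln(0.812) = 0.052064.
d = 0.629391 + 0.052064 = 0.681455.

0.681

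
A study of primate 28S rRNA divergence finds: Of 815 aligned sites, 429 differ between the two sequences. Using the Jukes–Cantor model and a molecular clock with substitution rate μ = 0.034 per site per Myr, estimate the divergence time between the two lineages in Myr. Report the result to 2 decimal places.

p = 429/815 ≈ 0.52638.
d = −(3/4) ln(1 − 4p/3) = −0.75 ln(1 − 0.70184) = −0.75 ln(0.29816)
  = −0.75 × (-1.210125) = 0.907594 substitutions/site.
Under a molecular clock d = 2μt, so t = d/(2μ) = 0.907594 / (2 × 0.034) = 13.35 Myr.

13.35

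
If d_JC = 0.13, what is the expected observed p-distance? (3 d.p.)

p = (3/4)(1 − e^(−4d/3)) = 0.75 × (1 − e^(-0.173333)) = 0.75 × (1 − 0.840858) = 0.119357.

0.119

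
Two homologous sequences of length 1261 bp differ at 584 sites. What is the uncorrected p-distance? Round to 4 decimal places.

0.4631

p = 584/1261 = 0.463124… ≈ 0.4631 (to 4 d.p.).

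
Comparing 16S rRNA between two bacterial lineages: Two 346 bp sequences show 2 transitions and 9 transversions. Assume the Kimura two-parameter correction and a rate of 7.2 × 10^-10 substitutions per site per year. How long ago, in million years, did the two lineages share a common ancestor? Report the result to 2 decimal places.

22.57

P = 2/346 ≈ 0.00578 and Q = 9/346 ≈ 0.026012.
Under the Kimura two-parameter model, d = −½ ln(1 − 2P − Q) − ¼ ln(1 − 2Q).
1 − 2P − Q = 0.962428, giving −½ ln(0.962428) = 0.019148.
1 − 2Q = 0.947976, giving −¼ ln(0.947976) = 0.013357.
d = 0.019148 + 0.013357 = 0.032505.
Under a molecular clock d = 2μt, so t = d/(2μ) = 0.032505 / (2 × 7.2 × 10^-10) = 22.57 million years.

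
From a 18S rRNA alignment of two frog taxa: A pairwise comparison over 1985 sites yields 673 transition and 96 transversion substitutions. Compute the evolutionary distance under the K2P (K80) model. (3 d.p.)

P = 673/1985 ≈ 0.339043 and Q = 96/1985 ≈ 0.048363.
Under the Kimura two-parameter model, d = −½ ln(1 − 2P − Q) − ¼ ln(1 − 2Q).
1 − 2P − Q = 0.273551, giving −½ ln(0.273551) = 0.648134.
1 − 2Q = 0.903274, giving −¼ ln(0.903274) = 0.025432.
d = 0.648134 + 0.025432 = 0.673566.

0.674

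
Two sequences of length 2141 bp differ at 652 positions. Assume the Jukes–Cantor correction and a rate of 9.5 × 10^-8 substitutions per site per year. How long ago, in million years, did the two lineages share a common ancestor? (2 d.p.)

2.06

p = 652/2141 ≈ 0.304531.
d = −(3/4) ln(1 − 4p/3) = −0.75 ln(1 − 0.406041) = −0.75 ln(0.593959)
  = −0.75 × (-0.520945) = 0.390709 substitutions/site.
Under a molecular clock d = 2μt, so t = d/(2μ) = 0.390709 / (2 × 9.5 × 10^-8) = 2.06 million years.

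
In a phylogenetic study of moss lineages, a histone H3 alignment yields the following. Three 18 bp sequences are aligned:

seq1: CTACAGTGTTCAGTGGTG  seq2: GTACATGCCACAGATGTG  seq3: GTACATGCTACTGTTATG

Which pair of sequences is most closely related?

seq2 and seq3

seq1–seq2: 8/18 differ, p = 0.444, d = 0.673.
seq1–seq3: 8/18 differ, p = 0.444, d = 0.673.
seq2–seq3: 4/18 differ, p = 0.222, d = 0.264.
The smallest distance is between seq2 and seq3.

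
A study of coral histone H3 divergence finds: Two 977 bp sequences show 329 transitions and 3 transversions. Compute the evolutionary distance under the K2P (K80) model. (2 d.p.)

P = 329/977 ≈ 0.336745 and Q = 3/977 ≈ 0.003071.
Under the Kimura two-parameter model, d = −½ ln(1 − 2P − Q) − ¼ ln(1 − 2Q).
1 − 2P − Q = 0.323439, giving −½ ln(0.323439) = 0.564372.
1 − 2Q = 0.993858, giving −¼ ln(0.993858) = 0.001540.
d = 0.564372 + 0.001540 = 0.565912.

0.57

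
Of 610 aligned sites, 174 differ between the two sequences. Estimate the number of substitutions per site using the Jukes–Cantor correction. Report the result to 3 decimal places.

0.359

p = 174/610 ≈ 0.285246.
d = −(3/4) ln(1 − 4p/3) = −0.75 ln(1 − 0.380328) = −0.75 ln(0.619672)
  = −0.75 × (-0.478565) = 0.358924 substitutions/site.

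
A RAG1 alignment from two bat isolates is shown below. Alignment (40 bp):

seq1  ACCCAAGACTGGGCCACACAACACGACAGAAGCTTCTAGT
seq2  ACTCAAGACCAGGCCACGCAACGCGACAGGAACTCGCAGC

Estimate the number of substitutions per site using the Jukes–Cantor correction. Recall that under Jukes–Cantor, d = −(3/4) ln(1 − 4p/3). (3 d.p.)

The sequences differ at 11 of 40 sites, so p = 11/40 = 0.275.
d = −(3/4) ln(1 − 4p/3) = −0.75 ln(1 − 0.366667) = −0.75 ln(0.633333)
  = −0.75 × (-0.456759) = 0.342569 substitutions/site.

0.343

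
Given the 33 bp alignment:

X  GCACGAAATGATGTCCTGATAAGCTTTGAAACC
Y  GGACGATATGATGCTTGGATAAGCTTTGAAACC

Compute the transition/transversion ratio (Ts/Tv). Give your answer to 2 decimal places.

1.00

Transitions are A↔G and C↔T; transversions are all other mismatches.
Transitions: 3. Transversions: 3.
R = 3/3 = 1.00.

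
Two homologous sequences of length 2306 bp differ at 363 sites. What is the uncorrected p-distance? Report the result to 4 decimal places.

p = 363/2306 = 0.157415… ≈ 0.1574 (to 4 d.p.).

0.1574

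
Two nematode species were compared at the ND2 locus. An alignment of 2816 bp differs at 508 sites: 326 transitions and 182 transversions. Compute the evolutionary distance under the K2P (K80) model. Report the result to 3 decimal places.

P = 326/2816 ≈ 0.115767 and Q = 182/2816 ≈ 0.064631.
Under the Kimura two-parameter model, d = −½ ln(1 − 2P − Q) − ¼ ln(1 − 2Q).
1 − 2P − Q = 0.703835, giving −½ ln(0.703835) = 0.175606.
1 − 2Q = 0.870738, giving −¼ ln(0.870738) = 0.034604.
d = 0.175606 + 0.034604 = 0.210210.

0.210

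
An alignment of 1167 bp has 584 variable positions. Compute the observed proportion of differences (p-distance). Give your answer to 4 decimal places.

p = 584/1167 = 0.500428… ≈ 0.5004 (to 4 d.p.).

0.5004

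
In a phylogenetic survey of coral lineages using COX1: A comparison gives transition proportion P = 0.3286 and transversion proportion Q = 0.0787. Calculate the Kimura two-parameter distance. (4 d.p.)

0.7085

Under the Kimura two-parameter model, d = −½ ln(1 − 2P − Q) − ¼ ln(1 − 2Q).
1 − 2P − Q = 0.2641, giving −½ ln(0.2641) = 0.665714.
1 − 2Q = 0.8426, giving −¼ ln(0.8426) = 0.042816.
d = 0.665714 + 0.042816 = 0.708530.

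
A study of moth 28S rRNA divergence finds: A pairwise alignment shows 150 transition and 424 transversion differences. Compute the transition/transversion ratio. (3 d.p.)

R = 150/424 = 0.353773… ≈ 0.354 (to 3 d.p.).

0.354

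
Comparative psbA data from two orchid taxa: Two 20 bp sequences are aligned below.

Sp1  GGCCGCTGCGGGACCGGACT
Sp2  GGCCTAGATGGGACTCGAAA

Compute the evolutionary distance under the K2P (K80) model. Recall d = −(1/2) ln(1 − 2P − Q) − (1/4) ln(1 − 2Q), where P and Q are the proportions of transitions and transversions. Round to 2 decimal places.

Of 20 sites, 3 differences are transitions and 6 are transversions, so P = 3/20 = 0.15 and Q = 6/20 = 0.3.
Under the Kimura two-parameter model, d = −½ ln(1 − 2P − Q) − ¼ ln(1 − 2Q).
1 − 2P − Q = 0.4, giving −½ ln(0.4) = 0.458145.
1 − 2Q = 0.4, giving −¼ ln(0.4) = 0.229073.
d = 0.458145 + 0.229073 = 0.687218.

0.69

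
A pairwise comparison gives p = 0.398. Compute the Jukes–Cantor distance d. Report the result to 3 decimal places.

0.567

d = −(3/4) ln(1 − 4p/3) = −0.75 ln(1 − 0.530667) = −0.75 ln(0.469333)
  = −0.75 × (-0.756443) = 0.567332 substitutions/site.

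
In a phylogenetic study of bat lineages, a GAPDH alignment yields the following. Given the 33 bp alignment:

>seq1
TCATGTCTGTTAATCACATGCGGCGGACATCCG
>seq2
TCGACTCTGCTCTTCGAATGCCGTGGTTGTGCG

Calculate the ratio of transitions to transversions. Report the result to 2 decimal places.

Transitions are A↔G and C↔T; transversions are all other mismatches.
Transitions: 6. Transversions: 8.
R = 6/8 = 0.75.

0.75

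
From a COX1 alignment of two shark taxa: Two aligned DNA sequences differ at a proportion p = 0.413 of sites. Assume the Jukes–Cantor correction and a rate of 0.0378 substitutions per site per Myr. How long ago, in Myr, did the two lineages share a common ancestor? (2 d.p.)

d = −(3/4) ln(1 − 4p/3) = −0.75 ln(1 − 0.550667) = −0.75 ln(0.449333)
  = −0.75 × (-0.799991) = 0.599993 substitutions/site.
Under a molecular clock d = 2μt, so t = d/(2μ) = 0.599993 / (2 × 0.0378) = 7.94 Myr.

7.94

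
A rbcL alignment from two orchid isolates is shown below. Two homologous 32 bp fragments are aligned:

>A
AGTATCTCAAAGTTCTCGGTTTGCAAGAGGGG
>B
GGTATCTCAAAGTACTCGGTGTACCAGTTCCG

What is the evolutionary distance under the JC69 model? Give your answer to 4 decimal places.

0.3525

The sequences differ at 9 of 32 sites (1, 14, 21, 23, 25, 28, 29, 30, 31), so p = 9/32 = 0.28125.
d = −(3/4) ln(1 − 4p/3) = −0.75 ln(1 − 0.375) = −0.75 ln(0.625)
  = −0.75 × (-0.470004) = 0.352503 substitutions/site.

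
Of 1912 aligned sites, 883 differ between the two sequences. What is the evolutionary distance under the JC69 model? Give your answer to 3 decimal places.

0.717

p = 883/1912 ≈ 0.46182.
d = −(3/4) ln(1 − 4p/3) = −0.75 ln(1 − 0.61576) = −0.75 ln(0.38424)
  = −0.75 × (-0.956488) = 0.717366 substitutions/site.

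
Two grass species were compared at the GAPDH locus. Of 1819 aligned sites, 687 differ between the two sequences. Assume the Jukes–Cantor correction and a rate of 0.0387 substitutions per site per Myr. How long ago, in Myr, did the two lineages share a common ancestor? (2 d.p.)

6.79

p = 687/1819 ≈ 0.37768.
d = −(3/4) ln(1 − 4p/3) = −0.75 ln(1 − 0.503573) = −0.75 ln(0.496427)
  = −0.75 × (-0.700319) = 0.525239 substitutions/site.
Under a molecular clock d = 2μt, so t = d/(2μ) = 0.525239 / (2 × 0.0387) = 6.79 Myr.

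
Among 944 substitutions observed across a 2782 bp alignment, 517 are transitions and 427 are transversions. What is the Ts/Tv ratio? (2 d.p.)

1.21

R = 517/427 = 1.210772… ≈ 1.21 (to 2 d.p.).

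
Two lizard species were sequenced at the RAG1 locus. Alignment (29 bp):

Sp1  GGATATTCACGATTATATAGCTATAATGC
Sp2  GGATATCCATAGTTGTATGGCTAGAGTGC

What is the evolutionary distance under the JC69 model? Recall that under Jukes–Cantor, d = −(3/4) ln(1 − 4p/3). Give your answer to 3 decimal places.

0.344

The sequences differ at 8 of 29 sites (7, 10, 11, 12, 15, 19, 24, 26), so p = 8/29 ≈ 0.275862.
d = −(3/4) ln(1 − 4p/3) = −0.75 ln(1 − 0.367816) = −0.75 ln(0.632184)
  = −0.75 × (-0.458575) = 0.343931 substitutions/site.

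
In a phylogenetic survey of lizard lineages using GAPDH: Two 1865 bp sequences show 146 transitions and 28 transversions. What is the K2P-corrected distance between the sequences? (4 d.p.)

P = 146/1865 ≈ 0.078284 and Q = 28/1865 ≈ 0.015013.
Under the Kimura two-parameter model, d = −½ ln(1 − 2P − Q) − ¼ ln(1 − 2Q).
1 − 2P − Q = 0.828419, giving −½ ln(0.828419) = 0.094118.
1 − 2Q = 0.969974, giving −¼ ln(0.969974) = 0.007622.
d = 0.094118 + 0.007622 = 0.101740.

0.1017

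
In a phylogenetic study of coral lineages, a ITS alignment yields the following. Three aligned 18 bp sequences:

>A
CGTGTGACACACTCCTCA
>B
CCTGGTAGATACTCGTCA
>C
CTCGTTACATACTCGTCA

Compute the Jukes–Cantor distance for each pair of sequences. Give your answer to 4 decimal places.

d(A,B) = 0.4408, d(A,C) = 0.3470, d(B,C) = 0.2635

A–B: 6/18 sites differ → p ≈ 0.333333, d = −0.75 ln(1 − 0.444444) = 0.440839 ≈ 0.4408.
A–C: 5/18 sites differ → p ≈ 0.277778, d = −0.75 ln(1 − 0.370371) = 0.346968 ≈ 0.3470.
B–C: 4/18 sites differ → p ≈ 0.222222, d = −0.75 ln(1 − 0.296296) = 0.263548 ≈ 0.2635.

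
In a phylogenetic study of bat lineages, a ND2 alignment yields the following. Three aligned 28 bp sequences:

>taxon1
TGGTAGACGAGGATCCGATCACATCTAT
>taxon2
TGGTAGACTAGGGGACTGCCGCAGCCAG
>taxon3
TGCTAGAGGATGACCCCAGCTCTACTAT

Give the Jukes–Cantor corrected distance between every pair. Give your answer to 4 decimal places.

d(taxon1,taxon2) = 0.5565, d(taxon1,taxon3) = 0.4197, d(taxon2,taxon3) = 0.9396

taxon1–taxon2: 11/28 sites differ → p ≈ 0.392857, d = −0.75 ln(1 − 0.523809) = 0.556452 ≈ 0.5565.
taxon1–taxon3: 9/28 sites differ → p ≈ 0.321429, d = −0.75 ln(1 − 0.428572) = 0.419713 ≈ 0.4197.
taxon2–taxon3: 15/28 sites differ → p ≈ 0.535714, d = −0.75 ln(1 − 0.714285) = 0.939570 ≈ 0.9396.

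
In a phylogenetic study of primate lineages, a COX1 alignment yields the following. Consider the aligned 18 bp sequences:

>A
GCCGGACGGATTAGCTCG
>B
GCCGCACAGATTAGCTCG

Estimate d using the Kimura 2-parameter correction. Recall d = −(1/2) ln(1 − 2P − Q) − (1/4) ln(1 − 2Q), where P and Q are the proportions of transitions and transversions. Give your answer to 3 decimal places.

Of 18 sites, 1 differences are transitions and 1 are transversions, so P = 1/18 ≈ 0.055556 and Q = 1/18 ≈ 0.055556.
Under the Kimura two-parameter model, d = −½ ln(1 − 2P − Q) − ¼ ln(1 − 2Q).
1 − 2P − Q = 0.833332, giving −½ ln(0.833332) = 0.091162.
1 − 2Q = 0.888888, giving −¼ ln(0.888888) = 0.029446.
d = 0.091162 + 0.029446 = 0.120608.

0.121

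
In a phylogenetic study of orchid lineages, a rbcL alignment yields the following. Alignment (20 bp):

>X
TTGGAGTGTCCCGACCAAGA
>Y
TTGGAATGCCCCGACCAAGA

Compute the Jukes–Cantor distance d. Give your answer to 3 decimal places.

0.107

The sequences differ at 2 of 20 sites (6, 9), so p = 2/20 = 0.1.
d = −(3/4) ln(1 − 4p/3) = −0.75 ln(1 − 0.133333) = −0.75 ln(0.866667)
  = −0.75 × (-0.143100) = 0.107325 substitutions/site.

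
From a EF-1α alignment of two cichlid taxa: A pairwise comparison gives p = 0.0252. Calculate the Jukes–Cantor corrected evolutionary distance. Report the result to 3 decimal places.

d = −(3/4) ln(1 − 4p/3) = −0.75 ln(1 − 0.0336) = −0.75 ln(0.9664)
  = −0.75 × (-0.034177) = 0.025633 substitutions/site.

0.026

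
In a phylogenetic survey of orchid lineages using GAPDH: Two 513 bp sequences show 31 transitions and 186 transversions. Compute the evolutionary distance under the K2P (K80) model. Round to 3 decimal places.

0.653

P = 31/513 ≈ 0.060429 and Q = 186/513 ≈ 0.362573.
Under the Kimura two-parameter model, d = −½ ln(1 − 2P − Q) − ¼ ln(1 − 2Q).
1 − 2P − Q = 0.516569, giving −½ ln(0.516569) = 0.330273.
1 − 2Q = 0.274854, giving −¼ ln(0.274854) = 0.322879.
d = 0.330273 + 0.322879 = 0.653152.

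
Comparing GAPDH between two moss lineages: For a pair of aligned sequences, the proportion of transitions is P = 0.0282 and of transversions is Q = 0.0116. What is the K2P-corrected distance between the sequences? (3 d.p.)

0.041

Under the Kimura two-parameter model, d = −½ ln(1 − 2P − Q) − ¼ ln(1 − 2Q).
1 − 2P − Q = 0.932, giving −½ ln(0.932) = 0.035211.
1 − 2Q = 0.9768, giving −¼ ln(0.9768) = 0.005868.
d = 0.035211 + 0.005868 = 0.041079.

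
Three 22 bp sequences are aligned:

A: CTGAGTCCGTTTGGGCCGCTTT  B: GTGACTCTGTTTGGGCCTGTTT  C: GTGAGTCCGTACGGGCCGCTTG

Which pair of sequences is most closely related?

A–B: 5/22 differ, p = 0.227, d = 0.271.
A–C: 4/22 differ, p = 0.182, d = 0.208.
B–C: 7/22 differ, p = 0.318, d = 0.414.
The smallest distance is between A and C.

A and C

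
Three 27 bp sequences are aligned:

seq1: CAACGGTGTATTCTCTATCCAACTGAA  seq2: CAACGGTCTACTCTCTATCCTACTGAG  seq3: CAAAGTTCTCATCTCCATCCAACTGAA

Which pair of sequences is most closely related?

seq1–seq2: 4/27 differ, p = 0.148, d = 0.165.
seq1–seq3: 6/27 differ, p = 0.222, d = 0.264.
seq2–seq3: 7/27 differ, p = 0.259, d = 0.318.
The smallest distance is between seq1 and seq2.

seq1 and seq2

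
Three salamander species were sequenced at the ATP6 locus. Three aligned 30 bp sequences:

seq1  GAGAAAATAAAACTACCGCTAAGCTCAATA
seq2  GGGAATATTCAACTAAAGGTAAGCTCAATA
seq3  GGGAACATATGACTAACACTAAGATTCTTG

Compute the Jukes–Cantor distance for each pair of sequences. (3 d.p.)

d(seq1,seq2) = 0.280, d(seq1,seq3) = 0.503, d(seq2,seq3) = 0.572

seq1–seq2: 7/30 sites differ → p ≈ 0.233333, d = −0.75 ln(1 − 0.311111) = 0.279506 ≈ 0.280.
seq1–seq3: 11/30 sites differ → p ≈ 0.366667, d = −0.75 ln(1 − 0.488889) = 0.503376 ≈ 0.503.
seq2–seq3: 12/30 sites differ → p = 0.4, d = −0.75 ln(1 − 0.533333) = 0.571605 ≈ 0.572.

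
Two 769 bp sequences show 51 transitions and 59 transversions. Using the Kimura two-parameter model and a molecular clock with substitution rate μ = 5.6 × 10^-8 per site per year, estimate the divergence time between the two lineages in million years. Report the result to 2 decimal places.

P = 51/769 ≈ 0.06632 and Q = 59/769 ≈ 0.076723.
Under the Kimura two-parameter model, d = −½ ln(1 − 2P − Q) − ¼ ln(1 − 2Q).
1 − 2P − Q = 0.790637, giving −½ ln(0.790637) = 0.117458.
1 − 2Q = 0.846554, giving −¼ ln(0.846554) = 0.041645.
d = 0.117458 + 0.041645 = 0.159103.
Under a molecular clock d = 2μt, so t = d/(2μ) = 0.159103 / (2 × 5.6 × 10^-8) = 1.42 million years.

1.42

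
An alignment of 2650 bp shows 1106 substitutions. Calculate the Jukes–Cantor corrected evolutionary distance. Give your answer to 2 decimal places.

p = 1106/2650 ≈ 0.417358.
d = −(3/4) ln(1 − 4p/3) = −0.75 ln(1 − 0.556477) = −0.75 ln(0.443523)
  = −0.75 × (-0.813006) = 0.609755 substitutions/site.

0.61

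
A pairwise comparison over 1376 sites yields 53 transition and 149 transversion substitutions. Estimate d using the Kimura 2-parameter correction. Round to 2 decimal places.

P = 53/1376 ≈ 0.038517 and Q = 149/1376 ≈ 0.108285.
Under the Kimura two-parameter model, d = −½ ln(1 − 2P − Q) − ¼ ln(1 − 2Q).
1 − 2P − Q = 0.814681, giving −½ ln(0.814681) = 0.102479.
1 − 2Q = 0.78343, giving −¼ ln(0.78343) = 0.061018.
d = 0.102479 + 0.061018 = 0.163497.

0.16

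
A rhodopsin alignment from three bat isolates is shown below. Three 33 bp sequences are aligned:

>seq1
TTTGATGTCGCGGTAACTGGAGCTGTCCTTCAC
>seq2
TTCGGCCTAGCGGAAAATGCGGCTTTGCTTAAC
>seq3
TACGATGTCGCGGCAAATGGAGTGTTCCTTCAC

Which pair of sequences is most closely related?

seq1–seq2: 12/33 differ, p = 0.364, d = 0.497.
seq1–seq3: 7/33 differ, p = 0.212, d = 0.249.
seq2–seq3: 12/33 differ, p = 0.364, d = 0.497.
The smallest distance is between seq1 and seq3.

seq1 and seq3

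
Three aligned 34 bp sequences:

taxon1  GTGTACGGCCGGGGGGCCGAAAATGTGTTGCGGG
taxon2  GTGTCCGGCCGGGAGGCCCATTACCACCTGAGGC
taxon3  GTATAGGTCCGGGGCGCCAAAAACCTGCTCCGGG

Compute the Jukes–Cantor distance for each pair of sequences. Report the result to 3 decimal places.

d(taxon1,taxon2) = 0.477, d(taxon1,taxon3) = 0.326, d(taxon2,taxon3) = 0.597

taxon1–taxon2: 12/34 sites differ → p ≈ 0.352941, d = −0.75 ln(1 − 0.470588) = 0.476991 ≈ 0.477.
taxon1–taxon3: 9/34 sites differ → p ≈ 0.264706, d = −0.75 ln(1 − 0.352941) = 0.326488 ≈ 0.326.
taxon2–taxon3: 14/34 sites differ → p ≈ 0.411765, d = −0.75 ln(1 − 0.54902) = 0.597249 ≈ 0.597.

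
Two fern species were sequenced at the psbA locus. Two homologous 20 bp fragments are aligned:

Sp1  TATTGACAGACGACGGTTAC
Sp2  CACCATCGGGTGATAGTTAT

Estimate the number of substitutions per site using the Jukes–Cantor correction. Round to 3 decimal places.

The sequences differ at 11 of 20 sites, so p = 11/20 = 0.55.
d = −(3/4) ln(1 − 4p/3) = −0.75 ln(1 − 0.733333) = −0.75 ln(0.266667)
  = −0.75 × (-1.321755) = 0.991316 substitutions/site.

0.991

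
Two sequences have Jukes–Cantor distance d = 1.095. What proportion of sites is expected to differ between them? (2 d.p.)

p = (3/4)(1 − e^(−4d/3)) = 0.75 × (1 − e^(-1.46)) = 0.75 × (1 − 0.232236) = 0.575823.

0.58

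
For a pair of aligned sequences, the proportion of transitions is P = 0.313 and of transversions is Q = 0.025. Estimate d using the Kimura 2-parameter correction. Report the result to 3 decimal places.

Under the Kimura two-parameter model, d = −½ ln(1 − 2P − Q) − ¼ ln(1 − 2Q).
1 − 2P − Q = 0.349, giving −½ ln(0.349) = 0.526342.
1 − 2Q = 0.95, giving −¼ ln(0.95) = 0.012823.
d = 0.526342 + 0.012823 = 0.539165.

0.539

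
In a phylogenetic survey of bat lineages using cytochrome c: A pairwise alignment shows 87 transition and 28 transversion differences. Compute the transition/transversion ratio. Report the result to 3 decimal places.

R = 87/28 = 3.107142… ≈ 3.107 (to 3 d.p.).

3.107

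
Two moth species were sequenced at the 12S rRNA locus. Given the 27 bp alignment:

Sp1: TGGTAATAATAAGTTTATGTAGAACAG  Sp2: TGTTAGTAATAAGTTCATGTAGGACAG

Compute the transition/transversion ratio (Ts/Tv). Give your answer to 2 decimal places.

3.00

Transitions are A↔G and C↔T; transversions are all other mismatches.
Transitions: 3. Transversions: 1.
R = 3/1 = 3.00.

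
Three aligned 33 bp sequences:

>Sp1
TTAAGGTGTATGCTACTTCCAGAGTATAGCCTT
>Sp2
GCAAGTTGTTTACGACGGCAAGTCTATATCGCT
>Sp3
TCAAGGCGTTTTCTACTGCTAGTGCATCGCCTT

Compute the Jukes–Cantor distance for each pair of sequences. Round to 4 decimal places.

Sp1–Sp2: 14/33 sites differ → p ≈ 0.424242, d = −0.75 ln(1 − 0.565656) = 0.625439 ≈ 0.6254.
Sp1–Sp3: 9/33 sites differ → p ≈ 0.272727, d = −0.75 ln(1 − 0.363636) = 0.338988 ≈ 0.3390.
Sp2–Sp3: 13/33 sites differ → p ≈ 0.393939, d = −0.75 ln(1 − 0.525252) = 0.558728 ≈ 0.5587.

d(Sp1,Sp2) = 0.6254, d(Sp1,Sp3) = 0.3390, d(Sp2,Sp3) = 0.5587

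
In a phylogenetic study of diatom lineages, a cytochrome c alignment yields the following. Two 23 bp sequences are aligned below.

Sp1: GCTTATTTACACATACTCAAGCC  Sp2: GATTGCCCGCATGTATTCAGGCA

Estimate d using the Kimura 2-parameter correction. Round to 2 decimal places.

Of 23 sites, 9 differences are transitions and 2 are transversions, so P = 9/23 ≈ 0.391304 and Q = 2/23 ≈ 0.086957.
Under the Kimura two-parameter model, d = −½ ln(1 − 2P − Q) − ¼ ln(1 − 2Q).
1 − 2P − Q = 0.130435, giving −½ ln(0.130435) = 1.018440.
1 − 2Q = 0.826086, giving −¼ ln(0.826086) = 0.047764.
d = 1.018440 + 0.047764 = 1.066204.

1.07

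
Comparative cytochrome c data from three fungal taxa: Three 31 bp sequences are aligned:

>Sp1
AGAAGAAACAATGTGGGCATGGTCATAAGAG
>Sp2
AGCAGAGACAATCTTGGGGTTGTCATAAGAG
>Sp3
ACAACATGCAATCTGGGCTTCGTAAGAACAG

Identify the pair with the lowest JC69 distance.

Sp1 and Sp2

Sp1–Sp2: 7/31 differ, p = 0.226, d = 0.269.
Sp1–Sp3: 10/31 differ, p = 0.323, d = 0.422.
Sp2–Sp3: 12/31 differ, p = 0.387, d = 0.544.
The smallest distance is between Sp1 and Sp2.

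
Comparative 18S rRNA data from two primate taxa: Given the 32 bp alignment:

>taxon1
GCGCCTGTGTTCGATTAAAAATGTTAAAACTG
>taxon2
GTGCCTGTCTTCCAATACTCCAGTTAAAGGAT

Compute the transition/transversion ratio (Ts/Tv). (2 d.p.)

Transitions are A↔G and C↔T; transversions are all other mismatches.
Transitions: 2. Transversions: 11.
R = 2/11 = 0.181818… ≈ 0.18 (to 2 d.p.).

0.18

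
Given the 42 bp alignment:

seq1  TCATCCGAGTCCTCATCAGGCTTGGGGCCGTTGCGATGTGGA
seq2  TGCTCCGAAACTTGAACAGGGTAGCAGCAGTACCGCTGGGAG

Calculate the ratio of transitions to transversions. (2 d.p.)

0.38

Transitions are A↔G and C↔T; transversions are all other mismatches.
Transitions: 5. Transversions: 13.
R = 5/13 = 0.384615… ≈ 0.38 (to 2 d.p.).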